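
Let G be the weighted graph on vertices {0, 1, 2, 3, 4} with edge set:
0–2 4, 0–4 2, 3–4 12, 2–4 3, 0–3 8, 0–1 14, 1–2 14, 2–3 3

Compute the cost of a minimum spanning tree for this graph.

Prim's algorithm from 4:
Step 1: cheapest edge leaving the tree is 0–4 (2); add 0.
Step 2: cheapest edge leaving the tree is 2–4 (3); add 2.
Step 3: cheapest edge leaving the tree is 2–3 (3); add 3.
Step 4: cheapest edge leaving the tree is 0–1 (14); add 1.
MST edges: 0–4, 2–4, 2–3, 0–1; total weight 2+3+3+14 = 22.

22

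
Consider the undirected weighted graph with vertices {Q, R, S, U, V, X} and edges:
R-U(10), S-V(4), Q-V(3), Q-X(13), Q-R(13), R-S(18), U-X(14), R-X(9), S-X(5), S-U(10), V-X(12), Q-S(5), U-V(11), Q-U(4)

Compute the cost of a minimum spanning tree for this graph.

Sort edges by weight, then run Kruskal:
Q-V (3): add — endpoints in different components.
Q-U (4): add — endpoints in different components.
S-V (4): add — endpoints in different components.
Q-S (5): skip — Q and S already connected.
S-X (5): add — endpoints in different components.
R-X (9): add — endpoints in different components.
MST edges: Q-V, Q-U, S-V, S-X, R-X; total weight 3+4+4+5+9 = 25.

25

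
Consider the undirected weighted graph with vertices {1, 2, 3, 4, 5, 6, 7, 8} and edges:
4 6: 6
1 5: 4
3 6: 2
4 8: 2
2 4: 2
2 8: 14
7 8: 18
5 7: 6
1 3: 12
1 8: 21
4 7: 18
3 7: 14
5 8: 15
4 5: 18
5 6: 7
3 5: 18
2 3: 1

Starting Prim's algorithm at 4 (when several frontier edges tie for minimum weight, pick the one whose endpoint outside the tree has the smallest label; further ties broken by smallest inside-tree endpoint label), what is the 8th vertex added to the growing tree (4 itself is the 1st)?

Grow the tree from 4 using Prim:
Step 1: cheapest edge leaving the tree is 2 4 (2); add 2.
Step 2: cheapest edge leaving the tree is 2 3 (1); add 3.
Step 3: cheapest edge leaving the tree is 3 6 (2); add 6.
Step 4: cheapest edge leaving the tree is 4 8 (2); add 8.
Step 5: cheapest edge leaving the tree is 5 6 (7); add 5.
Step 6: cheapest edge leaving the tree is 1 5 (4); add 1.
Step 7: cheapest edge leaving the tree is 5 7 (6); add 7.
Vertex order: 4, 2, 3, 6, 8, 5, 1, 7. The 8th vertex is 7.

7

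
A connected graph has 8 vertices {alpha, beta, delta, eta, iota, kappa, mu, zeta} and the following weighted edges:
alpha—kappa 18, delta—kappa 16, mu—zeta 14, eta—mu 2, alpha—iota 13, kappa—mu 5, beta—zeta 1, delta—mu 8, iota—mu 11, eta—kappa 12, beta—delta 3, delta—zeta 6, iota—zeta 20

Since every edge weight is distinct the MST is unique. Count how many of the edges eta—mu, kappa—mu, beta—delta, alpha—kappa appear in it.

3

Kruskal: consider edges lightest-first.
beta—zeta (1): add — endpoints in different components.
eta—mu (2): add — endpoints in different components.
beta—delta (3): add — endpoints in different components.
kappa—mu (5): add — endpoints in different components.
delta—zeta (6): skip — zeta and delta already connected.
delta—mu (8): add — endpoints in different components.
iota—mu (11): add — endpoints in different components.
eta—kappa (12): skip — kappa and eta already connected.
alpha—iota (13): add — endpoints in different components.
MST edge set: {beta—zeta, eta—mu, beta—delta, kappa—mu, delta—mu, iota—mu, alpha—iota}.
Of the listed edges, {eta—mu, kappa—mu, beta—delta} are in the MST → 3.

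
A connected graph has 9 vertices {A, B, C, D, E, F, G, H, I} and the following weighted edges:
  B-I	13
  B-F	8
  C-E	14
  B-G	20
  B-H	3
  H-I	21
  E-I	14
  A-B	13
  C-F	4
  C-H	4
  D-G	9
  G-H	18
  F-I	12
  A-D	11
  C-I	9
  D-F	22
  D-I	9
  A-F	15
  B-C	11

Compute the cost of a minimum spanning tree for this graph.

63

Kruskal: consider edges lightest-first.
B-H (3): add — endpoints in different components.
C-F (4): add — endpoints in different components.
C-H (4): add — endpoints in different components.
B-F (8): skip — B and F already connected.
C-I (9): add — endpoints in different components.
D-G (9): add — endpoints in different components.
D-I (9): add — endpoints in different components.
A-D (11): add — endpoints in different components.
B-C (11): skip — B and C already connected.
F-I (12): skip — F and I already connected.
A-B (13): skip — A and B already connected.
B-I (13): skip — B and I already connected.
C-E (14): add — endpoints in different components.
MST edges: B-H, C-F, C-H, C-I, D-G, D-I, A-D, C-E; total weight 3+4+4+9+9+9+11+14 = 63.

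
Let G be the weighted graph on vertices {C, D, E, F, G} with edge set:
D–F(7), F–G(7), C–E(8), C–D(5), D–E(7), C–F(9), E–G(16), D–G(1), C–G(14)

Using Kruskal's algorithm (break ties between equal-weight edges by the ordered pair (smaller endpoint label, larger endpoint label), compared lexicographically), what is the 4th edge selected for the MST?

D-F

Kruskal's algorithm — process edges by increasing weight (ties by edge label):
D–G (1): add — endpoints in different components.
C–D (5): add — endpoints in different components.
D–E (7): add — endpoints in different components.
D–F (7): add — endpoints in different components.
The 4th edge added is D–F.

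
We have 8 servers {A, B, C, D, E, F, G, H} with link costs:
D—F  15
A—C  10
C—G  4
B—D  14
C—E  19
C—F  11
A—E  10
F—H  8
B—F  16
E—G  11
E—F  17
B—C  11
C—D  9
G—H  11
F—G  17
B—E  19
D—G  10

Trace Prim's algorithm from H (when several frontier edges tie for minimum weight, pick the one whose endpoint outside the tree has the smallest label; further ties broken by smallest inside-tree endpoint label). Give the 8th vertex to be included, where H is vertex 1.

Grow the tree from H using Prim:
Step 1: cheapest edge leaving the tree is F—H (8); add F.
Step 2: cheapest edge leaving the tree is C—F (11); add C.
Step 3: cheapest edge leaving the tree is C—G (4); add G.
Step 4: cheapest edge leaving the tree is C—D (9); add D.
Step 5: cheapest edge leaving the tree is A—C (10); add A.
Step 6: cheapest edge leaving the tree is A—E (10); add E.
Step 7: cheapest edge leaving the tree is B—C (11); add B.
Vertex order: H, F, C, G, D, A, E, B. The 8th vertex is B.

B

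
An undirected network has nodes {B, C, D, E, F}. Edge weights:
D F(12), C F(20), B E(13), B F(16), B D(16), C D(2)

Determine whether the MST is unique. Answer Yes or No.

No

Kruskal's algorithm — process edges by increasing weight (ties by edge label):
C D (2): add. Components now {B} {C,D} {E} {F}
D F (12): add. Components now {B} {C,D,F} {E}
B E (13): add. Components now {B,E} {C,D,F}
B D (16): add. Components now {B,C,D,E,F}
Non-tree edge B F has weight 16, equal to the heaviest edge on its tree cycle — swapping gives another MST of the same weight. Not unique.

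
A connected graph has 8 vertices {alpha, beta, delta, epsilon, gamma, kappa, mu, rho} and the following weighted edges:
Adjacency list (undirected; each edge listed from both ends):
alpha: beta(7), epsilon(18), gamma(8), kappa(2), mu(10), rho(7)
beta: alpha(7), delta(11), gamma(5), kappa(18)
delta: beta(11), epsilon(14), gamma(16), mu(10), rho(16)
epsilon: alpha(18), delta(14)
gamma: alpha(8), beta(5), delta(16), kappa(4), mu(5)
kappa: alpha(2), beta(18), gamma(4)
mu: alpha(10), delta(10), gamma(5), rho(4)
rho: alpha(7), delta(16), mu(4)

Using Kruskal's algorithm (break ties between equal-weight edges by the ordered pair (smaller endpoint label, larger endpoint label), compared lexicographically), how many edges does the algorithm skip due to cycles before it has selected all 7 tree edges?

5

Sort edges by weight, then run Kruskal:
alpha–kappa (2): add — endpoints in different components.
gamma–kappa (4): add — endpoints in different components.
mu–rho (4): add — endpoints in different components.
beta–gamma (5): add — endpoints in different components.
gamma–mu (5): add — endpoints in different components.
alpha–beta (7): skip — beta and alpha already connected.
alpha–rho (7): skip — rho and alpha already connected.
alpha–gamma (8): skip — gamma and alpha already connected.
alpha–mu (10): skip — mu and alpha already connected.
delta–mu (10): add — endpoints in different components.
beta–delta (11): skip — delta and beta already connected.
delta–epsilon (14): add — endpoints in different components.
Edges rejected before the tree was complete: 5.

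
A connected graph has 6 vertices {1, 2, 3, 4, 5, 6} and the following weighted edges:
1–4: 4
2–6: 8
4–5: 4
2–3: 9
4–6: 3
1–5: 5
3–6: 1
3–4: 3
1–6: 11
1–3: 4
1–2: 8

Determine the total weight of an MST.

20

Prim's algorithm from 3:
Step 1: cheapest edge leaving the tree is 3–6 (1); add 6.
Step 2: cheapest edge leaving the tree is 3–4 (3); add 4.
Step 3: cheapest edge leaving the tree is 1–3 (4); add 1.
Step 4: cheapest edge leaving the tree is 4–5 (4); add 5.
Step 5: cheapest edge leaving the tree is 1–2 (8); add 2.
MST edges: 3–6, 3–4, 1–3, 4–5, 1–2; total weight 1+3+4+4+8 = 20.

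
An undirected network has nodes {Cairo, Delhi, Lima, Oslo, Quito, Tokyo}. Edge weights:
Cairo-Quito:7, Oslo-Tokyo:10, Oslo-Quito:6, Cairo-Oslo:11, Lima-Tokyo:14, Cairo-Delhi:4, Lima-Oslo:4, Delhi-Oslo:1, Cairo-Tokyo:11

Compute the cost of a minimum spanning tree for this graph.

Kruskal's algorithm — process edges by increasing weight (ties by edge label):
Delhi-Oslo (1): add — endpoints in different components.
Cairo-Delhi (4): add — endpoints in different components.
Lima-Oslo (4): add — endpoints in different components.
Oslo-Quito (6): add — endpoints in different components.
Cairo-Quito (7): skip — Quito and Cairo already connected.
Oslo-Tokyo (10): add — endpoints in different components.
MST edges: Delhi-Oslo, Cairo-Delhi, Lima-Oslo, Oslo-Quito, Oslo-Tokyo; total weight 1+4+4+6+10 = 25.

25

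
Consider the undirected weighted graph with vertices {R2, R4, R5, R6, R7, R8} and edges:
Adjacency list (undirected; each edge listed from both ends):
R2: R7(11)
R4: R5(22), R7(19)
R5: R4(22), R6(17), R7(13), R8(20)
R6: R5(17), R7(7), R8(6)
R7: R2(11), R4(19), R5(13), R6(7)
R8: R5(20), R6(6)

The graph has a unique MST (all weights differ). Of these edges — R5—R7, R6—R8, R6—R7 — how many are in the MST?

3

Kruskal's algorithm — process edges by increasing weight (ties by edge label):
R6—R8 (6): add — endpoints in different components.
R6—R7 (7): add — endpoints in different components.
R2—R7 (11): add — endpoints in different components.
R5—R7 (13): add — endpoints in different components.
R5—R6 (17): skip — R6 and R5 already connected.
R4—R7 (19): add — endpoints in different components.
MST edge set: {R6—R8, R6—R7, R2—R7, R5—R7, R4—R7}.
Of the listed edges, {R5—R7, R6—R8, R6—R7} are in the MST → 3.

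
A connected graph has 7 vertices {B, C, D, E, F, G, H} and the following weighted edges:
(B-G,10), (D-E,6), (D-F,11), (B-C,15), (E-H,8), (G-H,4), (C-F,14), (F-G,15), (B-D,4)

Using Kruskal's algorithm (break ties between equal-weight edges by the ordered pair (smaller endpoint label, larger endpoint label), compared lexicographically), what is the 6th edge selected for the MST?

Kruskal: consider edges lightest-first.
B-D (4): add — endpoints in different components.
G-H (4): add — endpoints in different components.
D-E (6): add — endpoints in different components.
E-H (8): add — endpoints in different components.
B-G (10): skip — B and G already connected.
D-F (11): add — endpoints in different components.
C-F (14): add — endpoints in different components.
The 6th edge added is C-F.

C-F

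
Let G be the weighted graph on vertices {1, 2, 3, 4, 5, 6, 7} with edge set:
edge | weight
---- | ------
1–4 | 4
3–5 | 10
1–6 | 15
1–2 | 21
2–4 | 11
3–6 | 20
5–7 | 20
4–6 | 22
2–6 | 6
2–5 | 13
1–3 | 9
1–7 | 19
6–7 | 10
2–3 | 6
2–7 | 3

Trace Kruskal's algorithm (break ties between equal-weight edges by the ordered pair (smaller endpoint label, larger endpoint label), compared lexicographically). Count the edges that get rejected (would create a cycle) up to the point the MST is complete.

Kruskal's algorithm — process edges by increasing weight (ties by edge label):
2–7 (3): add — endpoints in different components.
1–4 (4): add — endpoints in different components.
2–3 (6): add — endpoints in different components.
2–6 (6): add — endpoints in different components.
1–3 (9): add — endpoints in different components.
3–5 (10): add — endpoints in different components.
Edges rejected before the tree was complete: 0.

0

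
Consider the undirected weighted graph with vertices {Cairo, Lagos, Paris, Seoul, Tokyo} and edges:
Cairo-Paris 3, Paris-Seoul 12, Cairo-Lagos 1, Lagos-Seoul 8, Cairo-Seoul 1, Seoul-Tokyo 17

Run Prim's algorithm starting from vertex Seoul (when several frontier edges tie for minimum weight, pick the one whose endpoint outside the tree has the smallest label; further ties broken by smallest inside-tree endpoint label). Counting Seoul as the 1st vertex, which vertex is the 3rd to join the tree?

Prim's algorithm from Seoul:
Step 1: cheapest edge leaving the tree is Cairo-Seoul (1); add Cairo.
Step 2: cheapest edge leaving the tree is Cairo-Lagos (1); add Lagos.
Step 3: cheapest edge leaving the tree is Cairo-Paris (3); add Paris.
Step 4: cheapest edge leaving the tree is Seoul-Tokyo (17); add Tokyo.
Vertex order: Seoul, Cairo, Lagos, Paris, Tokyo. The 3rd vertex is Lagos.

Lagos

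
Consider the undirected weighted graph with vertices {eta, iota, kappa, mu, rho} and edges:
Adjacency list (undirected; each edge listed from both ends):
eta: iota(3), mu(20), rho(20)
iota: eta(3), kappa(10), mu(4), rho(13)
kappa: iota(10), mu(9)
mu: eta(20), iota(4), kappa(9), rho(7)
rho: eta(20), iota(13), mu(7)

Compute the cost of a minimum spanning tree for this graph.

Sort edges by weight, then run Kruskal:
eta-iota (3): add — endpoints in different components.
iota-mu (4): add — endpoints in different components.
mu-rho (7): add — endpoints in different components.
kappa-mu (9): add — endpoints in different components.
MST edges: eta-iota, iota-mu, mu-rho, kappa-mu; total weight 3+4+7+9 = 23.

23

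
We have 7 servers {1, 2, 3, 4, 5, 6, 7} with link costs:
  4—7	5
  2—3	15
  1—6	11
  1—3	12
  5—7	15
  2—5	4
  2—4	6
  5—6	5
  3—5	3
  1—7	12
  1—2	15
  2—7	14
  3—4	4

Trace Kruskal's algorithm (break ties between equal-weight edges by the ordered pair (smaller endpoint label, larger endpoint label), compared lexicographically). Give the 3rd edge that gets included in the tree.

Kruskal's algorithm — process edges by increasing weight (ties by edge label):
3—5 (3): add. Components now {1} {2} {3,5} {4} {6} {7}
2—5 (4): add. Components now {1} {2,3,5} {4} {6} {7}
3—4 (4): add. Components now {1} {2,3,4,5} {6} {7}
4—7 (5): add. Components now {1} {2,3,4,5,7} {6}
5—6 (5): add. Components now {1} {2,3,4,5,6,7}
2—4 (6): skip — 2 and 4 already connected.
1—6 (11): add. Components now {1,2,3,4,5,6,7}
The 3rd edge added is 3—4.

3-4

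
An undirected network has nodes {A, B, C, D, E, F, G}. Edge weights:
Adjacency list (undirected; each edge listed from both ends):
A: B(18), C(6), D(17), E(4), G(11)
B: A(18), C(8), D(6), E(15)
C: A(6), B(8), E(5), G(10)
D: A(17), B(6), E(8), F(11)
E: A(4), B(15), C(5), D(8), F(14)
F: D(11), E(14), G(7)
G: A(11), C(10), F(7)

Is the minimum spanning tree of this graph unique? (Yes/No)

No

Sort edges by weight, then run Kruskal:
A E (4): add. Components now {A,E} {B} {C} {D} {F} {G}
C E (5): add. Components now {A,C,E} {B} {D} {F} {G}
A C (6): skip — A and C already connected.
B D (6): add. Components now {A,C,E} {B,D} {F} {G}
F G (7): add. Components now {A,C,E} {B,D} {F,G}
B C (8): add. Components now {A,B,C,D,E} {F,G}
D E (8): skip — D and E already connected.
C G (10): add. Components now {A,B,C,D,E,F,G}
Non-tree edge D E has weight 8, equal to the heaviest edge on its tree cycle — swapping gives another MST of the same weight. Not unique.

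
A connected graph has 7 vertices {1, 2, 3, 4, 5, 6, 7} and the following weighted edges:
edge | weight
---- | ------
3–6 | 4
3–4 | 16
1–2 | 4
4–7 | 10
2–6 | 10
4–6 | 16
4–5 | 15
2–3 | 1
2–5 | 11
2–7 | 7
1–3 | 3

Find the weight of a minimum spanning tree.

36

Sort edges by weight, then run Kruskal:
2–3 (1): add. Components now {1} {2,3} {4} {5} {6} {7}
1–3 (3): add. Components now {1,2,3} {4} {5} {6} {7}
1–2 (4): skip — 1 and 2 already connected.
3–6 (4): add. Components now {1,2,3,6} {4} {5} {7}
2–7 (7): add. Components now {1,2,3,6,7} {4} {5}
2–6 (10): skip — 2 and 6 already connected.
4–7 (10): add. Components now {1,2,3,4,6,7} {5}
2–5 (11): add. Components now {1,2,3,4,5,6,7}
MST edges: 2–3, 1–3, 3–6, 2–7, 4–7, 2–5; total weight 1+3+4+7+10+11 = 36.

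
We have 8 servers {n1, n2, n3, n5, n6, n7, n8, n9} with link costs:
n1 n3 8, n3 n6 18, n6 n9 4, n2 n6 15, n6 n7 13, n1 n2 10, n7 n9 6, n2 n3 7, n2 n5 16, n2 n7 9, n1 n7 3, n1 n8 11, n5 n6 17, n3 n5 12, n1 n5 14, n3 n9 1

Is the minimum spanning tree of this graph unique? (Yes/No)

Kruskal's algorithm — process edges by increasing weight (ties by edge label):
n3 n9 (1): add — endpoints in different components.
n1 n7 (3): add — endpoints in different components.
n6 n9 (4): add — endpoints in different components.
n7 n9 (6): add — endpoints in different components.
n2 n3 (7): add — endpoints in different components.
n1 n3 (8): skip — n3 and n1 already connected.
n2 n7 (9): skip — n2 and n7 already connected.
n1 n2 (10): skip — n2 and n1 already connected.
n1 n8 (11): add — endpoints in different components.
n3 n5 (12): add — endpoints in different components.
Every non-tree edge has weight strictly greater than the heaviest edge on the tree path between its endpoints, so the MST is unique.

Yes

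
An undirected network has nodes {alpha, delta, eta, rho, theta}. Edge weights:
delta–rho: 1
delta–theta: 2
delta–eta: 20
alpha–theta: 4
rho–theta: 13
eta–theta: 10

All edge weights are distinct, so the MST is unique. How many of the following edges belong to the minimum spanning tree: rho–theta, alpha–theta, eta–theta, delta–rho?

Sort edges by weight, then run Kruskal:
delta–rho (1): add. Components now {theta} {delta,rho} {eta} {alpha}
delta–theta (2): add. Components now {delta,rho,theta} {eta} {alpha}
alpha–theta (4): add. Components now {alpha,delta,rho,theta} {eta}
eta–theta (10): add. Components now {alpha,delta,eta,rho,theta}
MST edge set: {delta–rho, delta–theta, alpha–theta, eta–theta}.
Of the listed edges, {alpha–theta, eta–theta, delta–rho} are in the MST → 3.

3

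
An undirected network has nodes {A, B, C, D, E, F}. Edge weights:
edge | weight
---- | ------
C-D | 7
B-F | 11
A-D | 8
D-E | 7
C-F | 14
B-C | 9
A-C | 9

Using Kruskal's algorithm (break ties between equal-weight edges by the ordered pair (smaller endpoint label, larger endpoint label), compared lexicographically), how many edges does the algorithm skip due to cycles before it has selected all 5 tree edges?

1

Kruskal: consider edges lightest-first.
C-D (7): add. Components now {A} {B} {C,D} {E} {F}
D-E (7): add. Components now {A} {B} {C,D,E} {F}
A-D (8): add. Components now {A,C,D,E} {B} {F}
A-C (9): skip — A and C already connected.
B-C (9): add. Components now {A,B,C,D,E} {F}
B-F (11): add. Components now {A,B,C,D,E,F}
Edges rejected before the tree was complete: 1.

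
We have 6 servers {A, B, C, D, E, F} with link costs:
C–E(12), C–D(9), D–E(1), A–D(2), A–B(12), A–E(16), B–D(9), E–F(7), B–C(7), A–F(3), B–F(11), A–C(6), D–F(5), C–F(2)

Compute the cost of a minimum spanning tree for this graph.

15

Prim's algorithm from E:
Step 1: frontier [D–E 1, E–F 7, C–E 12, A–E 16] → take D–E (1); add D.
Step 2: frontier [A–D 2, D–F 5, B–D 9, C–D 9, E–F 7, C–E 12, A–E 16] → take A–D (2); add A.
Step 3: frontier [A–F 3, A–C 6, A–B 12, D–F 5, B–D 9, C–D 9, E–F 7, C–E 12] → take A–F (3); add F.
Step 4: frontier [A–C 6, A–B 12, B–D 9, C–D 9, C–E 12, C–F 2, B–F 11] → take C–F (2); add C.
Step 5: frontier [A–B 12, B–C 7, B–D 9, B–F 11] → take B–C (7); add B.
MST edges: D–E, A–D, A–F, C–F, B–C; total weight 1+2+3+2+7 = 15.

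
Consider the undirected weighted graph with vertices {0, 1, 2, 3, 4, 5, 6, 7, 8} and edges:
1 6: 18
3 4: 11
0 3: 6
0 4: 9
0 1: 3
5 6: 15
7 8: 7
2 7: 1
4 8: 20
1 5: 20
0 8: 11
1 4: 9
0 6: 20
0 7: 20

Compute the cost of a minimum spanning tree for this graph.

70

Grow the tree from 5 using Prim:
Step 1: cheapest edge leaving the tree is 5 6 (15); add 6.
Step 2: cheapest edge leaving the tree is 1 6 (18); add 1.
Step 3: cheapest edge leaving the tree is 0 1 (3); add 0.
Step 4: cheapest edge leaving the tree is 0 3 (6); add 3.
Step 5: cheapest edge leaving the tree is 0 4 (9); add 4.
Step 6: cheapest edge leaving the tree is 0 8 (11); add 8.
Step 7: cheapest edge leaving the tree is 7 8 (7); add 7.
Step 8: cheapest edge leaving the tree is 2 7 (1); add 2.
MST edges: 5 6, 1 6, 0 1, 0 3, 0 4, 0 8, 7 8, 2 7; total weight 15+18+3+6+9+11+7+1 = 70.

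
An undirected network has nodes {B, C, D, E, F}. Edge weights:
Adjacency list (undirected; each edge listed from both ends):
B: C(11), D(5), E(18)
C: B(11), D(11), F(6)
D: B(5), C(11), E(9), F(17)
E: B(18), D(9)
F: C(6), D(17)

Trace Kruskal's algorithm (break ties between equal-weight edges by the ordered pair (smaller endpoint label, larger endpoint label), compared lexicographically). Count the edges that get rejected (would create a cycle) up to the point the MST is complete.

0

Kruskal: consider edges lightest-first.
B-D (5): add. Components now {B,D} {C} {E} {F}
C-F (6): add. Components now {B,D} {C,F} {E}
D-E (9): add. Components now {B,D,E} {C,F}
B-C (11): add. Components now {B,C,D,E,F}
Edges rejected before the tree was complete: 0.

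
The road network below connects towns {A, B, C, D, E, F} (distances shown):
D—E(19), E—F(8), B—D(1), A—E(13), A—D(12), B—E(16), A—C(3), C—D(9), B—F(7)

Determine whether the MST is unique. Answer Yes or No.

Sort edges by weight, then run Kruskal:
B—D (1): add. Components now {A} {B,D} {C} {E} {F}
A—C (3): add. Components now {A,C} {B,D} {E} {F}
B—F (7): add. Components now {A,C} {B,D,F} {E}
E—F (8): add. Components now {A,C} {B,D,E,F}
C—D (9): add. Components now {A,B,C,D,E,F}
Every non-tree edge has weight strictly greater than the heaviest edge on the tree path between its endpoints, so the MST is unique.

Yes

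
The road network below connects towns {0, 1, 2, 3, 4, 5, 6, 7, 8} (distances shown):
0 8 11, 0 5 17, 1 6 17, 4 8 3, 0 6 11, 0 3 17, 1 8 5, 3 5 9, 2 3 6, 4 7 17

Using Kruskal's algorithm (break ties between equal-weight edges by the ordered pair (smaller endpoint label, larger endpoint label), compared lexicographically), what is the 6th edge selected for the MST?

0-8

Kruskal: consider edges lightest-first.
4 8 (3): add — endpoints in different components.
1 8 (5): add — endpoints in different components.
2 3 (6): add — endpoints in different components.
3 5 (9): add — endpoints in different components.
0 6 (11): add — endpoints in different components.
0 8 (11): add — endpoints in different components.
0 3 (17): add — endpoints in different components.
0 5 (17): skip — 0 and 5 already connected.
1 6 (17): skip — 1 and 6 already connected.
4 7 (17): add — endpoints in different components.
The 6th edge added is 0 8.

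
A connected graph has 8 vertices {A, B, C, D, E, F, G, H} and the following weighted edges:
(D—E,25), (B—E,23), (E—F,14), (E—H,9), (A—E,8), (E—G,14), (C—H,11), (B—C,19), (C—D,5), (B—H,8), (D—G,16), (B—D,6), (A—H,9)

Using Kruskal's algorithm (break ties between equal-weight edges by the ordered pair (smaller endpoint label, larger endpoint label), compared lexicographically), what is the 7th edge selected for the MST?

E-G

Sort edges by weight, then run Kruskal:
C—D (5): add — endpoints in different components.
B—D (6): add — endpoints in different components.
A—E (8): add — endpoints in different components.
B—H (8): add — endpoints in different components.
A—H (9): add — endpoints in different components.
E—H (9): skip — E and H already connected.
C—H (11): skip — C and H already connected.
E—F (14): add — endpoints in different components.
E—G (14): add — endpoints in different components.
The 7th edge added is E—G.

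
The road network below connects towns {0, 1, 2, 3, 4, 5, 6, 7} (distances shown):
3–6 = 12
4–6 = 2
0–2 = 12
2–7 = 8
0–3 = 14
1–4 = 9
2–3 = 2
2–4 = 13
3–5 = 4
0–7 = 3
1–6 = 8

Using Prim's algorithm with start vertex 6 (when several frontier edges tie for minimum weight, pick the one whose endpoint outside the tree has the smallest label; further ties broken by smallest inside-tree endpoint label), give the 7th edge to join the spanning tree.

Grow the tree from 6 using Prim:
Step 1: cheapest edge leaving the tree is 4–6 (2); add 4.
Step 2: cheapest edge leaving the tree is 1–6 (8); add 1.
Step 3: cheapest edge leaving the tree is 3–6 (12); add 3.
Step 4: cheapest edge leaving the tree is 2–3 (2); add 2.
Step 5: cheapest edge leaving the tree is 3–5 (4); add 5.
Step 6: cheapest edge leaving the tree is 2–7 (8); add 7.
Step 7: cheapest edge leaving the tree is 0–7 (3); add 0.
The 7th edge added is 0–7.

0-7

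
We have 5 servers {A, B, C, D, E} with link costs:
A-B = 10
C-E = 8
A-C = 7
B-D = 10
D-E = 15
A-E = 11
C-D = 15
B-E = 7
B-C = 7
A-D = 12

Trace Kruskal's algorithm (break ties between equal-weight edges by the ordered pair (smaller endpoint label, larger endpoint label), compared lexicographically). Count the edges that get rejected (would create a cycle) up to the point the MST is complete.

2

Kruskal's algorithm — process edges by increasing weight (ties by edge label):
A-C (7): add — endpoints in different components.
B-C (7): add — endpoints in different components.
B-E (7): add — endpoints in different components.
C-E (8): skip — C and E already connected.
A-B (10): skip — A and B already connected.
B-D (10): add — endpoints in different components.
Edges rejected before the tree was complete: 2.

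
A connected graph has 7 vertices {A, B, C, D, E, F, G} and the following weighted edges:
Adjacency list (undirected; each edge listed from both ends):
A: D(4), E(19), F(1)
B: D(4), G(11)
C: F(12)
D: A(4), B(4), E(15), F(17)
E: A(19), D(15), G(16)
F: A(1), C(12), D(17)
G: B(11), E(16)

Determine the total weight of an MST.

Kruskal's algorithm — process edges by increasing weight (ties by edge label):
A—F (1): add. Components now {A,F} {B} {C} {D} {E} {G}
A—D (4): add. Components now {A,D,F} {B} {C} {E} {G}
B—D (4): add. Components now {A,B,D,F} {C} {E} {G}
B—G (11): add. Components now {A,B,D,F,G} {C} {E}
C—F (12): add. Components now {A,B,C,D,F,G} {E}
D—E (15): add. Components now {A,B,C,D,E,F,G}
MST edges: A—F, A—D, B—D, B—G, C—F, D—E; total weight 1+4+4+11+12+15 = 47.

47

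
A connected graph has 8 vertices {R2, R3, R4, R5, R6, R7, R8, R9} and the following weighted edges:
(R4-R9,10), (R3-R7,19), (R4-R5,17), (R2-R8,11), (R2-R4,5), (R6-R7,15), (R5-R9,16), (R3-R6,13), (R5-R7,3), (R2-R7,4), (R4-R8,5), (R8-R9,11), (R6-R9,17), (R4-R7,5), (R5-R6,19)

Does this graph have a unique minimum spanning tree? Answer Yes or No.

Kruskal's algorithm — process edges by increasing weight (ties by edge label):
R5-R7 (3): add — endpoints in different components.
R2-R7 (4): add — endpoints in different components.
R2-R4 (5): add — endpoints in different components.
R4-R7 (5): skip — R4 and R7 already connected.
R4-R8 (5): add — endpoints in different components.
R4-R9 (10): add — endpoints in different components.
R2-R8 (11): skip — R2 and R8 already connected.
R8-R9 (11): skip — R9 and R8 already connected.
R3-R6 (13): add — endpoints in different components.
R6-R7 (15): add — endpoints in different components.
Non-tree edge R4-R7 has weight 5, equal to the heaviest edge on its tree cycle — swapping gives another MST of the same weight. Not unique.

No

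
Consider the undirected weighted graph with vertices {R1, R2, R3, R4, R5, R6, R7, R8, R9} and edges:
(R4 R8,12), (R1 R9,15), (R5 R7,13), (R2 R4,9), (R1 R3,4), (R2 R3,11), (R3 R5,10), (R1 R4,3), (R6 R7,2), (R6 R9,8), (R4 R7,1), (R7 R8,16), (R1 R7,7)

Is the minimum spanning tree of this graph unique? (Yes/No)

Yes

Kruskal's algorithm — process edges by increasing weight (ties by edge label):
R4 R7 (1): add — endpoints in different components.
R6 R7 (2): add — endpoints in different components.
R1 R4 (3): add — endpoints in different components.
R1 R3 (4): add — endpoints in different components.
R1 R7 (7): skip — R1 and R7 already connected.
R6 R9 (8): add — endpoints in different components.
R2 R4 (9): add — endpoints in different components.
R3 R5 (10): add — endpoints in different components.
R2 R3 (11): skip — R2 and R3 already connected.
R4 R8 (12): add — endpoints in different components.
Every non-tree edge has weight strictly greater than the heaviest edge on the tree path between its endpoints, so the MST is unique.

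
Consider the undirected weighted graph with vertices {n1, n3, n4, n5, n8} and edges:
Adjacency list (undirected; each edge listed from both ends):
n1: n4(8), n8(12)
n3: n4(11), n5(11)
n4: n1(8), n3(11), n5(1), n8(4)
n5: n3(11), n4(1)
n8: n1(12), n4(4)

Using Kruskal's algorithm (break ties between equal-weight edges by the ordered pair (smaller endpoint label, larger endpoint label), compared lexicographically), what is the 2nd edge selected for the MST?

n4-n8

Kruskal: consider edges lightest-first.
n4 n5 (1): add — endpoints in different components.
n4 n8 (4): add — endpoints in different components.
n1 n4 (8): add — endpoints in different components.
n3 n4 (11): add — endpoints in different components.
The 2nd edge added is n4 n8.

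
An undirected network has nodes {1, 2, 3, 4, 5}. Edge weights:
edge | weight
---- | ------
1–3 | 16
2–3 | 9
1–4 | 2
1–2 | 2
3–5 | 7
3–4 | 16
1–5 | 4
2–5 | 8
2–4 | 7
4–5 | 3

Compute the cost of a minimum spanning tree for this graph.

14

Kruskal: consider edges lightest-first.
1–2 (2): add — endpoints in different components.
1–4 (2): add — endpoints in different components.
4–5 (3): add — endpoints in different components.
1–5 (4): skip — 1 and 5 already connected.
2–4 (7): skip — 2 and 4 already connected.
3–5 (7): add — endpoints in different components.
MST edges: 1–2, 1–4, 4–5, 3–5; total weight 2+2+3+7 = 14.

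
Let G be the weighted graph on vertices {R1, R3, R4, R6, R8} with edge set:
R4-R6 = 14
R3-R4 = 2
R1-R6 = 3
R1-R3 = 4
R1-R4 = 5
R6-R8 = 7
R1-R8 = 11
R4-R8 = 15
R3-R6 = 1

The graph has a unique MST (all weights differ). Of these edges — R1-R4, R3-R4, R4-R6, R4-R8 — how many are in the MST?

1

Kruskal: consider edges lightest-first.
R3-R6 (1): add. Components now {R1} {R4} {R3,R6} {R8}
R3-R4 (2): add. Components now {R1} {R3,R4,R6} {R8}
R1-R6 (3): add. Components now {R1,R3,R4,R6} {R8}
R1-R3 (4): skip — R1 and R3 already connected.
R1-R4 (5): skip — R1 and R4 already connected.
R6-R8 (7): add. Components now {R1,R3,R4,R6,R8}
MST edge set: {R3-R6, R3-R4, R1-R6, R6-R8}.
Of the listed edges, {R3-R4} are in the MST → 1.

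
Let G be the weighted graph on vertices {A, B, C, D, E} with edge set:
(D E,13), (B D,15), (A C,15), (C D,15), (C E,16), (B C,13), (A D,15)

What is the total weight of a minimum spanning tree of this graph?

Grow the tree from D using Prim:
Step 1: cheapest edge leaving the tree is D E (13); add E.
Step 2: cheapest edge leaving the tree is A D (15); add A.
Step 3: cheapest edge leaving the tree is B D (15); add B.
Step 4: cheapest edge leaving the tree is B C (13); add C.
MST edges: D E, A D, B D, B C; total weight 13+15+15+13 = 56.

56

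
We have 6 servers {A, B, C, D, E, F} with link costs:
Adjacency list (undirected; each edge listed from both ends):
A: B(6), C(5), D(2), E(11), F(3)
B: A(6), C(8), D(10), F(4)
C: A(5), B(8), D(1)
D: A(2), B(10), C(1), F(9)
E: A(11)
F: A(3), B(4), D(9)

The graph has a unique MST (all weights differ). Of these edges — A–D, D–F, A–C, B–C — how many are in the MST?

1

Kruskal: consider edges lightest-first.
C–D (1): add — endpoints in different components.
A–D (2): add — endpoints in different components.
A–F (3): add — endpoints in different components.
B–F (4): add — endpoints in different components.
A–C (5): skip — A and C already connected.
A–B (6): skip — A and B already connected.
B–C (8): skip — B and C already connected.
D–F (9): skip — D and F already connected.
B–D (10): skip — B and D already connected.
A–E (11): add — endpoints in different components.
MST edge set: {C–D, A–D, A–F, B–F, A–E}.
Of the listed edges, {A–D} are in the MST → 1.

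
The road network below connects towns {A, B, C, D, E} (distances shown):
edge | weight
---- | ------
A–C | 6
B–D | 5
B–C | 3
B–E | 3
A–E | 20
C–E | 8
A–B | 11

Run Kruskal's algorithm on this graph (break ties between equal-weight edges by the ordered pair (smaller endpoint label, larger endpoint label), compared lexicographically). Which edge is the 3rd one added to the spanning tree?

B-D

Kruskal: consider edges lightest-first.
B–C (3): add. Components now {A} {B,C} {D} {E}
B–E (3): add. Components now {A} {B,C,E} {D}
B–D (5): add. Components now {A} {B,C,D,E}
A–C (6): add. Components now {A,B,C,D,E}
The 3rd edge added is B–D.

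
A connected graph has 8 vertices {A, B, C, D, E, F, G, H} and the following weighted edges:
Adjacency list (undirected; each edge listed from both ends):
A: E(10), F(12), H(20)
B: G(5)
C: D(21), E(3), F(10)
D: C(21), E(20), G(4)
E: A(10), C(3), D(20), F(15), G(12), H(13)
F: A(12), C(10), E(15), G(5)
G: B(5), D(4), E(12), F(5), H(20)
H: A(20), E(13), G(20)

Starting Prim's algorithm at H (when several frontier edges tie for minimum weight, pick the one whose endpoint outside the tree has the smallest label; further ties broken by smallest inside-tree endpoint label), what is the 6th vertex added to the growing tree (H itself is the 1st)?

G

Grow the tree from H using Prim:
Step 1: frontier [E—H 13, A—H 20, G—H 20] → take E—H (13); add E.
Step 2: frontier [C—E 3, A—E 10, E—G 12, E—F 15, D—E 20, A—H 20, G—H 20] → take C—E (3); add C.
Step 3: frontier [C—F 10, C—D 21, A—E 10, E—G 12, E—F 15, D—E 20, A—H 20, G—H 20] → take A—E (10); add A.
Step 4: frontier [A—F 12, C—F 10, C—D 21, E—G 12, E—F 15, D—E 20, G—H 20] → take C—F (10); add F.
Step 5: frontier [C—D 21, E—G 12, D—E 20, F—G 5, G—H 20] → take F—G (5); add G.
Step 6: frontier [C—D 21, D—E 20, D—G 4, B—G 5] → take D—G (4); add D.
Step 7: frontier [B—G 5] → take B—G (5); add B.
Vertex order: H, E, C, A, F, G, D, B. The 6th vertex is G.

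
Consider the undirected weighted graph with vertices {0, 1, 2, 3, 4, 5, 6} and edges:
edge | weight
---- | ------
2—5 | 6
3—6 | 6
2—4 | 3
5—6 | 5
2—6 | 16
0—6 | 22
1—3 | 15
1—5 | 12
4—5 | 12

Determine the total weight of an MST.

54

Prim's algorithm from 6:
Step 1: cheapest edge leaving the tree is 5—6 (5); add 5.
Step 2: cheapest edge leaving the tree is 2—5 (6); add 2.
Step 3: cheapest edge leaving the tree is 2—4 (3); add 4.
Step 4: cheapest edge leaving the tree is 3—6 (6); add 3.
Step 5: cheapest edge leaving the tree is 1—5 (12); add 1.
Step 6: cheapest edge leaving the tree is 0—6 (22); add 0.
MST edges: 5—6, 2—5, 2—4, 3—6, 1—5, 0—6; total weight 5+6+3+6+12+22 = 54.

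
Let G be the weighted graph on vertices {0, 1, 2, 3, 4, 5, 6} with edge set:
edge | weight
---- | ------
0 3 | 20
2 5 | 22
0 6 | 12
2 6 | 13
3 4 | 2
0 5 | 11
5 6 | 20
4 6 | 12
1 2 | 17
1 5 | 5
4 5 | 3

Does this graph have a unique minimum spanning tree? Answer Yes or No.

Kruskal: consider edges lightest-first.
3 4 (2): add. Components now {0} {1} {2} {3,4} {5} {6}
4 5 (3): add. Components now {0} {1} {2} {3,4,5} {6}
1 5 (5): add. Components now {0} {1,3,4,5} {2} {6}
0 5 (11): add. Components now {0,1,3,4,5} {2} {6}
0 6 (12): add. Components now {0,1,3,4,5,6} {2}
4 6 (12): skip — 4 and 6 already connected.
2 6 (13): add. Components now {0,1,2,3,4,5,6}
Non-tree edge 4 6 has weight 12, equal to the heaviest edge on its tree cycle — swapping gives another MST of the same weight. Not unique.

No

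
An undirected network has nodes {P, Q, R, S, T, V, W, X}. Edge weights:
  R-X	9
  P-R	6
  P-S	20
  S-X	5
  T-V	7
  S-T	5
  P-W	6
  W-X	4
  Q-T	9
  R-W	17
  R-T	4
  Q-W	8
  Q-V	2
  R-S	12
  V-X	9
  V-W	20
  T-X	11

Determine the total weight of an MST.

Grow the tree from V using Prim:
Step 1: cheapest edge leaving the tree is Q-V (2); add Q.
Step 2: cheapest edge leaving the tree is T-V (7); add T.
Step 3: cheapest edge leaving the tree is R-T (4); add R.
Step 4: cheapest edge leaving the tree is S-T (5); add S.
Step 5: cheapest edge leaving the tree is S-X (5); add X.
Step 6: cheapest edge leaving the tree is W-X (4); add W.
Step 7: cheapest edge leaving the tree is P-R (6); add P.
MST edges: Q-V, T-V, R-T, S-T, S-X, W-X, P-R; total weight 2+7+4+5+5+4+6 = 33.

33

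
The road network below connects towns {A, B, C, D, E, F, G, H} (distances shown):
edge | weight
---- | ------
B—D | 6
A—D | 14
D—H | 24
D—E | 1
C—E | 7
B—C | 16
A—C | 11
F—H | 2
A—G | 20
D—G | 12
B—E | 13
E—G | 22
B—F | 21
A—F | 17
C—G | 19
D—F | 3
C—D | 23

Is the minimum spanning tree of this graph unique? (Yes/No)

Yes

Kruskal's algorithm — process edges by increasing weight (ties by edge label):
D—E (1): add — endpoints in different components.
F—H (2): add — endpoints in different components.
D—F (3): add — endpoints in different components.
B—D (6): add — endpoints in different components.
C—E (7): add — endpoints in different components.
A—C (11): add — endpoints in different components.
D—G (12): add — endpoints in different components.
Every non-tree edge has weight strictly greater than the heaviest edge on the tree path between its endpoints, so the MST is unique.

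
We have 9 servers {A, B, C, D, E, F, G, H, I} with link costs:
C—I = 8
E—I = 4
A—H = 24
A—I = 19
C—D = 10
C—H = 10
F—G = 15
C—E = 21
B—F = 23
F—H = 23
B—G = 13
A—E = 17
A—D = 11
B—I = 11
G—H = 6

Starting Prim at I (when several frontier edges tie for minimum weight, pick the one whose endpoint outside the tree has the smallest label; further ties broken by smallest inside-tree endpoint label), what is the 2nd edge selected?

C-I

Prim's algorithm from I:
Step 1: cheapest edge leaving the tree is E—I (4); add E.
Step 2: cheapest edge leaving the tree is C—I (8); add C.
Step 3: cheapest edge leaving the tree is C—D (10); add D.
Step 4: cheapest edge leaving the tree is C—H (10); add H.
Step 5: cheapest edge leaving the tree is G—H (6); add G.
Step 6: cheapest edge leaving the tree is A—D (11); add A.
Step 7: cheapest edge leaving the tree is B—I (11); add B.
Step 8: cheapest edge leaving the tree is F—G (15); add F.
The 2nd edge added is C—I.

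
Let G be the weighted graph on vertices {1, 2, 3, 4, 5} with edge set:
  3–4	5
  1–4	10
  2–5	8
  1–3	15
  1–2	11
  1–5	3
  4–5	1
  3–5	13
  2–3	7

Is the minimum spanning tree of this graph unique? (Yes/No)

Yes

Kruskal: consider edges lightest-first.
4–5 (1): add. Components now {1} {2} {3} {4,5}
1–5 (3): add. Components now {1,4,5} {2} {3}
3–4 (5): add. Components now {1,3,4,5} {2}
2–3 (7): add. Components now {1,2,3,4,5}
Every non-tree edge has weight strictly greater than the heaviest edge on the tree path between its endpoints, so the MST is unique.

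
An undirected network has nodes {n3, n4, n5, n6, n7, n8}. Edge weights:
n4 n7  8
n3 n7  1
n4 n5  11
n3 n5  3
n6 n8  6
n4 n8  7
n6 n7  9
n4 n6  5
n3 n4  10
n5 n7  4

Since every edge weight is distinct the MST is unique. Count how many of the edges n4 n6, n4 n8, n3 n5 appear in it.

Sort edges by weight, then run Kruskal:
n3 n7 (1): add. Components now {n5} {n4} {n8} {n3,n7} {n6}
n3 n5 (3): add. Components now {n3,n5,n7} {n4} {n8} {n6}
n5 n7 (4): skip — n5 and n7 already connected.
n4 n6 (5): add. Components now {n3,n5,n7} {n4,n6} {n8}
n6 n8 (6): add. Components now {n3,n5,n7} {n4,n6,n8}
n4 n8 (7): skip — n4 and n8 already connected.
n4 n7 (8): add. Components now {n3,n4,n5,n6,n7,n8}
MST edge set: {n3 n7, n3 n5, n4 n6, n6 n8, n4 n7}.
Of the listed edges, {n4 n6, n3 n5} are in the MST → 2.

2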